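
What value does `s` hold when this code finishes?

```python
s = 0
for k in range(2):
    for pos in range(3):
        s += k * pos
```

Let's trace through this code step by step.

Initialize: s = 0
Entering loop: for k in range(2):

After execution: s = 3
3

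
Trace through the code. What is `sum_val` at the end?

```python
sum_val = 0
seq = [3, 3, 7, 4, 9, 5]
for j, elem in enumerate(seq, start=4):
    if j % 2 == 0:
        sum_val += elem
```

Let's trace through this code step by step.

Initialize: sum_val = 0
Initialize: seq = [3, 3, 7, 4, 9, 5]
Entering loop: for j, elem in enumerate(seq, start=4):

After execution: sum_val = 19
19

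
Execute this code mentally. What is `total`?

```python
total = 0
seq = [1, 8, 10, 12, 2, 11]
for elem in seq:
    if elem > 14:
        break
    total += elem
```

Let's trace through this code step by step.

Initialize: total = 0
Initialize: seq = [1, 8, 10, 12, 2, 11]
Entering loop: for elem in seq:

After execution: total = 44
44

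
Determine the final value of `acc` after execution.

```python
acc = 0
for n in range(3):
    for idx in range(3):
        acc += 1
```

Let's trace through this code step by step.

Initialize: acc = 0
Entering loop: for n in range(3):

After execution: acc = 9
9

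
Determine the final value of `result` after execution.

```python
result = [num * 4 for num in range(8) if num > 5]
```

Let's trace through this code step by step.

Initialize: result = [num * 4 for num in range(8) if num > 5]

After execution: result = [24, 28]
[24, 28]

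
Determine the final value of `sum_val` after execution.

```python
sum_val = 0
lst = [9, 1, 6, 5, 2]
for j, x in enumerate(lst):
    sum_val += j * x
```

Let's trace through this code step by step.

Initialize: sum_val = 0
Initialize: lst = [9, 1, 6, 5, 2]
Entering loop: for j, x in enumerate(lst):

After execution: sum_val = 36
36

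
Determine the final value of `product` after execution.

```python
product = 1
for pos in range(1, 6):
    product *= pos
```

Let's trace through this code step by step.

Initialize: product = 1
Entering loop: for pos in range(1, 6):

After execution: product = 120
120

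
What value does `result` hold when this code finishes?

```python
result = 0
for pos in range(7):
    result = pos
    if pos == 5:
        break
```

Let's trace through this code step by step.

Initialize: result = 0
Entering loop: for pos in range(7):

After execution: result = 5
5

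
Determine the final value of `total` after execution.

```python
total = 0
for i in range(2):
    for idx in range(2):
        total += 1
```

Let's trace through this code step by step.

Initialize: total = 0
Entering loop: for i in range(2):

After execution: total = 4
4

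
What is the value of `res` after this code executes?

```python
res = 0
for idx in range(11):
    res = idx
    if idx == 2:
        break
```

Let's trace through this code step by step.

Initialize: res = 0
Entering loop: for idx in range(11):

After execution: res = 2
2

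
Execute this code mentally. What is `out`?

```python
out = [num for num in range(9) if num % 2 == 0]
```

Let's trace through this code step by step.

Initialize: out = [num for num in range(9) if num % 2 == 0]

After execution: out = [0, 2, 4, 6, 8]
[0, 2, 4, 6, 8]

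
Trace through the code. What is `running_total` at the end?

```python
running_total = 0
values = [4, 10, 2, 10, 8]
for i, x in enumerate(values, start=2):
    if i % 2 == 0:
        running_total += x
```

Let's trace through this code step by step.

Initialize: running_total = 0
Initialize: values = [4, 10, 2, 10, 8]
Entering loop: for i, x in enumerate(values, start=2):

After execution: running_total = 14
14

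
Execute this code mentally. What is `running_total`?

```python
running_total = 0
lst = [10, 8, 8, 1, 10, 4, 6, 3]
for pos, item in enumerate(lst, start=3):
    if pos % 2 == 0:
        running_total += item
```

Let's trace through this code step by step.

Initialize: running_total = 0
Initialize: lst = [10, 8, 8, 1, 10, 4, 6, 3]
Entering loop: for pos, item in enumerate(lst, start=3):

After execution: running_total = 16
16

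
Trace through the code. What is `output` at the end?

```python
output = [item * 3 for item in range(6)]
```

Let's trace through this code step by step.

Initialize: output = [item * 3 for item in range(6)]

After execution: output = [0, 3, 6, 9, 12, 15]
[0, 3, 6, 9, 12, 15]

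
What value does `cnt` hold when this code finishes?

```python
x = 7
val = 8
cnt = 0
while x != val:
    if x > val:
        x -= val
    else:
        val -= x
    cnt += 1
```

Let's trace through this code step by step.

Initialize: x = 7
Initialize: val = 8
Initialize: cnt = 0
Entering loop: while x != val:

After execution: cnt = 7
7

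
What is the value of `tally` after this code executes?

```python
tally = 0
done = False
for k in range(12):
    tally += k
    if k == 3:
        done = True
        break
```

Let's trace through this code step by step.

Initialize: tally = 0
Initialize: done = False
Entering loop: for k in range(12):

After execution: tally = 6
6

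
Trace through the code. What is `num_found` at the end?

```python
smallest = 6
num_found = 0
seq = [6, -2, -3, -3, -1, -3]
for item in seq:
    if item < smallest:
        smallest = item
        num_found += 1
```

Let's trace through this code step by step.

Initialize: smallest = 6
Initialize: num_found = 0
Initialize: seq = [6, -2, -3, -3, -1, -3]
Entering loop: for item in seq:

After execution: num_found = 2
2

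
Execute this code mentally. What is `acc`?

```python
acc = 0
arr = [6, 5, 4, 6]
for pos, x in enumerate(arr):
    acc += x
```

Let's trace through this code step by step.

Initialize: acc = 0
Initialize: arr = [6, 5, 4, 6]
Entering loop: for pos, x in enumerate(arr):

After execution: acc = 21
21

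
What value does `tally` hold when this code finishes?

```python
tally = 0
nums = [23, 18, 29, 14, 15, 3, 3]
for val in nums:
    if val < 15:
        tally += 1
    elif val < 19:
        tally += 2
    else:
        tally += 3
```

Let's trace through this code step by step.

Initialize: tally = 0
Initialize: nums = [23, 18, 29, 14, 15, 3, 3]
Entering loop: for val in nums:

After execution: tally = 13
13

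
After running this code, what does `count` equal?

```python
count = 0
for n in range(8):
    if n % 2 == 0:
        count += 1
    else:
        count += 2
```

Let's trace through this code step by step.

Initialize: count = 0
Entering loop: for n in range(8):

After execution: count = 12
12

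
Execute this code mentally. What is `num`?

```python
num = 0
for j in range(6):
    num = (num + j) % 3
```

Let's trace through this code step by step.

Initialize: num = 0
Entering loop: for j in range(6):

After execution: num = 0
0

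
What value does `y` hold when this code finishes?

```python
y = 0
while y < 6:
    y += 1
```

Let's trace through this code step by step.

Initialize: y = 0
Entering loop: while y < 6:

After execution: y = 6
6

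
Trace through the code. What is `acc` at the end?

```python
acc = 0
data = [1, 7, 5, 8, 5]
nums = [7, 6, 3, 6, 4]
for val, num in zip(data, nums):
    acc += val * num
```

Let's trace through this code step by step.

Initialize: acc = 0
Initialize: data = [1, 7, 5, 8, 5]
Initialize: nums = [7, 6, 3, 6, 4]
Entering loop: for val, num in zip(data, nums):

After execution: acc = 132
132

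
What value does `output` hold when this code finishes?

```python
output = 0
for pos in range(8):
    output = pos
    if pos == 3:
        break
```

Let's trace through this code step by step.

Initialize: output = 0
Entering loop: for pos in range(8):

After execution: output = 3
3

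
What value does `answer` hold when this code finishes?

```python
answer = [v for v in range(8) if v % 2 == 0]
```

Let's trace through this code step by step.

Initialize: answer = [v for v in range(8) if v % 2 == 0]

After execution: answer = [0, 2, 4, 6]
[0, 2, 4, 6]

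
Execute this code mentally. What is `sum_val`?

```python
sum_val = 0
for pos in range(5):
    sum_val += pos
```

Let's trace through this code step by step.

Initialize: sum_val = 0
Entering loop: for pos in range(5):

After execution: sum_val = 10
10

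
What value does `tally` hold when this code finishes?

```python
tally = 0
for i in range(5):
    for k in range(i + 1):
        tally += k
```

Let's trace through this code step by step.

Initialize: tally = 0
Entering loop: for i in range(5):

After execution: tally = 20
20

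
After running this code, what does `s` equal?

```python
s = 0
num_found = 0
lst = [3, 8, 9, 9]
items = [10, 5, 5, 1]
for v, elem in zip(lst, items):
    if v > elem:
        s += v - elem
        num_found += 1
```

Let's trace through this code step by step.

Initialize: s = 0
Initialize: num_found = 0
Initialize: lst = [3, 8, 9, 9]
Initialize: items = [10, 5, 5, 1]
Entering loop: for v, elem in zip(lst, items):

After execution: s = 15
15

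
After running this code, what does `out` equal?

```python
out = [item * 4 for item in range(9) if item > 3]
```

Let's trace through this code step by step.

Initialize: out = [item * 4 for item in range(9) if item > 3]

After execution: out = [16, 20, 24, 28, 32]
[16, 20, 24, 28, 32]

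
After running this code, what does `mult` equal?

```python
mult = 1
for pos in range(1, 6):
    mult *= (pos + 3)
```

Let's trace through this code step by step.

Initialize: mult = 1
Entering loop: for pos in range(1, 6):

After execution: mult = 6720
6720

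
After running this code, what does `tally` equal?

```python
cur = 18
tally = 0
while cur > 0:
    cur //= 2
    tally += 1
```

Let's trace through this code step by step.

Initialize: cur = 18
Initialize: tally = 0
Entering loop: while cur > 0:

After execution: tally = 5
5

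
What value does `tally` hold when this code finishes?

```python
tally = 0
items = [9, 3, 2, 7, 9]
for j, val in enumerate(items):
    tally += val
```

Let's trace through this code step by step.

Initialize: tally = 0
Initialize: items = [9, 3, 2, 7, 9]
Entering loop: for j, val in enumerate(items):

After execution: tally = 30
30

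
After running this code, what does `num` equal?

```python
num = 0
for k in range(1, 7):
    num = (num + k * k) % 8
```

Let's trace through this code step by step.

Initialize: num = 0
Entering loop: for k in range(1, 7):

After execution: num = 3
3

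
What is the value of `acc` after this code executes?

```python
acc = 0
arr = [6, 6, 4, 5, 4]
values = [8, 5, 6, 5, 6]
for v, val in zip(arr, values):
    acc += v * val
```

Let's trace through this code step by step.

Initialize: acc = 0
Initialize: arr = [6, 6, 4, 5, 4]
Initialize: values = [8, 5, 6, 5, 6]
Entering loop: for v, val in zip(arr, values):

After execution: acc = 151
151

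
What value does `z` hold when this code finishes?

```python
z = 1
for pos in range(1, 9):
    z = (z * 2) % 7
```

Let's trace through this code step by step.

Initialize: z = 1
Entering loop: for pos in range(1, 9):

After execution: z = 4
4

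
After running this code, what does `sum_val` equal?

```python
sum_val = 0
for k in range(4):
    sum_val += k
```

Let's trace through this code step by step.

Initialize: sum_val = 0
Entering loop: for k in range(4):

After execution: sum_val = 6
6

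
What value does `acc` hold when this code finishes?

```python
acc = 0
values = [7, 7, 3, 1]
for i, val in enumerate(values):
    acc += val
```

Let's trace through this code step by step.

Initialize: acc = 0
Initialize: values = [7, 7, 3, 1]
Entering loop: for i, val in enumerate(values):

After execution: acc = 18
18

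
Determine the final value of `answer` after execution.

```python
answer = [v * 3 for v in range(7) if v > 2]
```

Let's trace through this code step by step.

Initialize: answer = [v * 3 for v in range(7) if v > 2]

After execution: answer = [9, 12, 15, 18]
[9, 12, 15, 18]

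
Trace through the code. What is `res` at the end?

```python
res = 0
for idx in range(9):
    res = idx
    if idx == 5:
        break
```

Let's trace through this code step by step.

Initialize: res = 0
Entering loop: for idx in range(9):

After execution: res = 5
5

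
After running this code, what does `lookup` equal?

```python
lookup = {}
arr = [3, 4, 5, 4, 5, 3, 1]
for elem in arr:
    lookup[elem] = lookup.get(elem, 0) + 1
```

Let's trace through this code step by step.

Initialize: lookup = {}
Initialize: arr = [3, 4, 5, 4, 5, 3, 1]
Entering loop: for elem in arr:

After execution: lookup = {3: 2, 4: 2, 5: 2, 1: 1}
{3: 2, 4: 2, 5: 2, 1: 1}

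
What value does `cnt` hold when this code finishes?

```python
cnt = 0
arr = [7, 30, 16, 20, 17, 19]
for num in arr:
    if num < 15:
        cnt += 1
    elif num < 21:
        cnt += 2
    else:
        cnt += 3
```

Let's trace through this code step by step.

Initialize: cnt = 0
Initialize: arr = [7, 30, 16, 20, 17, 19]
Entering loop: for num in arr:

After execution: cnt = 12
12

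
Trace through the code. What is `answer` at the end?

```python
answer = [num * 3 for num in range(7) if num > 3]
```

Let's trace through this code step by step.

Initialize: answer = [num * 3 for num in range(7) if num > 3]

After execution: answer = [12, 15, 18]
[12, 15, 18]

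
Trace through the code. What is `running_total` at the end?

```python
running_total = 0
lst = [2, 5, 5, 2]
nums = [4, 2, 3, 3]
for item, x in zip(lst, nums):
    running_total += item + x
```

Let's trace through this code step by step.

Initialize: running_total = 0
Initialize: lst = [2, 5, 5, 2]
Initialize: nums = [4, 2, 3, 3]
Entering loop: for item, x in zip(lst, nums):

After execution: running_total = 26
26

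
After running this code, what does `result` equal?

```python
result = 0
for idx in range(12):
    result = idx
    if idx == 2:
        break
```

Let's trace through this code step by step.

Initialize: result = 0
Entering loop: for idx in range(12):

After execution: result = 2
2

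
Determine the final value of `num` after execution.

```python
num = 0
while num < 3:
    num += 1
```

Let's trace through this code step by step.

Initialize: num = 0
Entering loop: while num < 3:

After execution: num = 3
3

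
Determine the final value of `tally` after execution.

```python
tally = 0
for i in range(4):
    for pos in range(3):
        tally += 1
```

Let's trace through this code step by step.

Initialize: tally = 0
Entering loop: for i in range(4):

After execution: tally = 12
12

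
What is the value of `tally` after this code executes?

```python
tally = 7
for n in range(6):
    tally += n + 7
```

Let's trace through this code step by step.

Initialize: tally = 7
Entering loop: for n in range(6):

After execution: tally = 64
64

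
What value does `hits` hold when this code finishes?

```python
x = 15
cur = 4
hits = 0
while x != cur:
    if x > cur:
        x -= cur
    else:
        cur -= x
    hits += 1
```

Let's trace through this code step by step.

Initialize: x = 15
Initialize: cur = 4
Initialize: hits = 0
Entering loop: while x != cur:

After execution: hits = 6
6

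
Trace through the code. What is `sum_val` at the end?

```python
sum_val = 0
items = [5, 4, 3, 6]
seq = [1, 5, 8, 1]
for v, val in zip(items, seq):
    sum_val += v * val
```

Let's trace through this code step by step.

Initialize: sum_val = 0
Initialize: items = [5, 4, 3, 6]
Initialize: seq = [1, 5, 8, 1]
Entering loop: for v, val in zip(items, seq):

After execution: sum_val = 55
55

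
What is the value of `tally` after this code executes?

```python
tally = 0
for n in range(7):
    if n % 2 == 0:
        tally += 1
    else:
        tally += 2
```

Let's trace through this code step by step.

Initialize: tally = 0
Entering loop: for n in range(7):

After execution: tally = 10
10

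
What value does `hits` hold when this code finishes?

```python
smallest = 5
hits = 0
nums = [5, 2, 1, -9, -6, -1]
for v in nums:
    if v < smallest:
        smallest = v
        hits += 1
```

Let's trace through this code step by step.

Initialize: smallest = 5
Initialize: hits = 0
Initialize: nums = [5, 2, 1, -9, -6, -1]
Entering loop: for v in nums:

After execution: hits = 3
3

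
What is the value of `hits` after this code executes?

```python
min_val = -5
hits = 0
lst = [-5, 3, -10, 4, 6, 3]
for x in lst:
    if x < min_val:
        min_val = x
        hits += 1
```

Let's trace through this code step by step.

Initialize: min_val = -5
Initialize: hits = 0
Initialize: lst = [-5, 3, -10, 4, 6, 3]
Entering loop: for x in lst:

After execution: hits = 1
1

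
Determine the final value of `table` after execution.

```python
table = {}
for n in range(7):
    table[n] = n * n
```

Let's trace through this code step by step.

Initialize: table = {}
Entering loop: for n in range(7):

After execution: table = {0: 0, 1: 1, 2: 4, 3: 9, 4: 16, 5: 25, 6: 36}
{0: 0, 1: 1, 2: 4, 3: 9, 4: 16, 5: 25, 6: 36}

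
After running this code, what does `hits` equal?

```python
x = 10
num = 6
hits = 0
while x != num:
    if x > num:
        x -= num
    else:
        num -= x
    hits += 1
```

Let's trace through this code step by step.

Initialize: x = 10
Initialize: num = 6
Initialize: hits = 0
Entering loop: while x != num:

After execution: hits = 3
3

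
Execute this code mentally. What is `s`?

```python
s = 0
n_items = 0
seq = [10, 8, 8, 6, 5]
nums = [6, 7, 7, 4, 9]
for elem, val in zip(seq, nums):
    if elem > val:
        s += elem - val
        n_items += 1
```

Let's trace through this code step by step.

Initialize: s = 0
Initialize: n_items = 0
Initialize: seq = [10, 8, 8, 6, 5]
Initialize: nums = [6, 7, 7, 4, 9]
Entering loop: for elem, val in zip(seq, nums):

After execution: s = 8
8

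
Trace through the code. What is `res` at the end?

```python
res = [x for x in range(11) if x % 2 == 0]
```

Let's trace through this code step by step.

Initialize: res = [x for x in range(11) if x % 2 == 0]

After execution: res = [0, 2, 4, 6, 8, 10]
[0, 2, 4, 6, 8, 10]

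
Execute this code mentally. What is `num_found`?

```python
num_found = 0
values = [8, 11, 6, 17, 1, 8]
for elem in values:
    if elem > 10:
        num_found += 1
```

Let's trace through this code step by step.

Initialize: num_found = 0
Initialize: values = [8, 11, 6, 17, 1, 8]
Entering loop: for elem in values:

After execution: num_found = 2
2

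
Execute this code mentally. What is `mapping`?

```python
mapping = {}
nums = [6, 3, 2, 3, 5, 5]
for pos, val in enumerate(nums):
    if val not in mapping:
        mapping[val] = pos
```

Let's trace through this code step by step.

Initialize: mapping = {}
Initialize: nums = [6, 3, 2, 3, 5, 5]
Entering loop: for pos, val in enumerate(nums):

After execution: mapping = {6: 0, 3: 1, 2: 2, 5: 4}
{6: 0, 3: 1, 2: 2, 5: 4}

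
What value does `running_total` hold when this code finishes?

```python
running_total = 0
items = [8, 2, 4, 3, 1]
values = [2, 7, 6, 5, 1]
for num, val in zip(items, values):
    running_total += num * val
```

Let's trace through this code step by step.

Initialize: running_total = 0
Initialize: items = [8, 2, 4, 3, 1]
Initialize: values = [2, 7, 6, 5, 1]
Entering loop: for num, val in zip(items, values):

After execution: running_total = 70
70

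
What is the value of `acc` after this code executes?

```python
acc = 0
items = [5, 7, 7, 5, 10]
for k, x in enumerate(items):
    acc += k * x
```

Let's trace through this code step by step.

Initialize: acc = 0
Initialize: items = [5, 7, 7, 5, 10]
Entering loop: for k, x in enumerate(items):

After execution: acc = 76
76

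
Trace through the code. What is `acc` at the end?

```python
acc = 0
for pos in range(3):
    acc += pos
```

Let's trace through this code step by step.

Initialize: acc = 0
Entering loop: for pos in range(3):

After execution: acc = 3
3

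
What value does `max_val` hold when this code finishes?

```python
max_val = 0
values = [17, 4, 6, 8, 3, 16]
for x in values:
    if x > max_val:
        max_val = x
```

Let's trace through this code step by step.

Initialize: max_val = 0
Initialize: values = [17, 4, 6, 8, 3, 16]
Entering loop: for x in values:

After execution: max_val = 17
17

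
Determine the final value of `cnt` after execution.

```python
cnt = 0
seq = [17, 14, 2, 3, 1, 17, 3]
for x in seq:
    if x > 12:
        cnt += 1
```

Let's trace through this code step by step.

Initialize: cnt = 0
Initialize: seq = [17, 14, 2, 3, 1, 17, 3]
Entering loop: for x in seq:

After execution: cnt = 3
3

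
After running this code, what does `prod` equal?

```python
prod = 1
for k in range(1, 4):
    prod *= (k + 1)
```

Let's trace through this code step by step.

Initialize: prod = 1
Entering loop: for k in range(1, 4):

After execution: prod = 24
24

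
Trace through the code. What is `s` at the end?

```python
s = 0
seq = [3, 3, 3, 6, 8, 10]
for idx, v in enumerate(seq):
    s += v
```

Let's trace through this code step by step.

Initialize: s = 0
Initialize: seq = [3, 3, 3, 6, 8, 10]
Entering loop: for idx, v in enumerate(seq):

After execution: s = 33
33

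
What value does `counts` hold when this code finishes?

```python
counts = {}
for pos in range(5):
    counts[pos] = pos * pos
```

Let's trace through this code step by step.

Initialize: counts = {}
Entering loop: for pos in range(5):

After execution: counts = {0: 0, 1: 1, 2: 4, 3: 9, 4: 16}
{0: 0, 1: 1, 2: 4, 3: 9, 4: 16}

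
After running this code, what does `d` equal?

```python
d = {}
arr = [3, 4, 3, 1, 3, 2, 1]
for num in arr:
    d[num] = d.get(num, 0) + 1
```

Let's trace through this code step by step.

Initialize: d = {}
Initialize: arr = [3, 4, 3, 1, 3, 2, 1]
Entering loop: for num in arr:

After execution: d = {3: 3, 4: 1, 1: 2, 2: 1}
{3: 3, 4: 1, 1: 2, 2: 1}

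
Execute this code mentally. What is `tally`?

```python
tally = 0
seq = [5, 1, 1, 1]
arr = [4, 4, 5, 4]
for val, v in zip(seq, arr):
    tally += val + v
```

Let's trace through this code step by step.

Initialize: tally = 0
Initialize: seq = [5, 1, 1, 1]
Initialize: arr = [4, 4, 5, 4]
Entering loop: for val, v in zip(seq, arr):

After execution: tally = 25
25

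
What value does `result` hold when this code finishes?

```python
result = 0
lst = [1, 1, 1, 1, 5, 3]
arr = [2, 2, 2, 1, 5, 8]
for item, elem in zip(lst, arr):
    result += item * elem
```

Let's trace through this code step by step.

Initialize: result = 0
Initialize: lst = [1, 1, 1, 1, 5, 3]
Initialize: arr = [2, 2, 2, 1, 5, 8]
Entering loop: for item, elem in zip(lst, arr):

After execution: result = 56
56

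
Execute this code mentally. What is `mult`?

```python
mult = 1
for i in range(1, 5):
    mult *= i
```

Let's trace through this code step by step.

Initialize: mult = 1
Entering loop: for i in range(1, 5):

After execution: mult = 24
24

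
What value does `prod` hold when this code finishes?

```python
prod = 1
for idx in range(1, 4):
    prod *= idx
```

Let's trace through this code step by step.

Initialize: prod = 1
Entering loop: for idx in range(1, 4):

After execution: prod = 6
6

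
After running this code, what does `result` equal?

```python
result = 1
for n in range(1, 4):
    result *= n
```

Let's trace through this code step by step.

Initialize: result = 1
Entering loop: for n in range(1, 4):

After execution: result = 6
6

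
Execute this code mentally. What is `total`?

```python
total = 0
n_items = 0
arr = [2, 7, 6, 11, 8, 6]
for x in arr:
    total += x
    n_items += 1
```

Let's trace through this code step by step.

Initialize: total = 0
Initialize: n_items = 0
Initialize: arr = [2, 7, 6, 11, 8, 6]
Entering loop: for x in arr:

After execution: total = 40
40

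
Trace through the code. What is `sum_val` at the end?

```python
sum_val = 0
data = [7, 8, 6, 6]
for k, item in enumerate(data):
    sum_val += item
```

Let's trace through this code step by step.

Initialize: sum_val = 0
Initialize: data = [7, 8, 6, 6]
Entering loop: for k, item in enumerate(data):

After execution: sum_val = 27
27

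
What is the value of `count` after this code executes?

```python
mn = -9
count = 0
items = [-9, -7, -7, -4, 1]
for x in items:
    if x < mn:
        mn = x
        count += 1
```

Let's trace through this code step by step.

Initialize: mn = -9
Initialize: count = 0
Initialize: items = [-9, -7, -7, -4, 1]
Entering loop: for x in items:

After execution: count = 0
0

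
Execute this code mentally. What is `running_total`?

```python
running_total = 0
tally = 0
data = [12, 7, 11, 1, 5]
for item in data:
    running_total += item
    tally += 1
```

Let's trace through this code step by step.

Initialize: running_total = 0
Initialize: tally = 0
Initialize: data = [12, 7, 11, 1, 5]
Entering loop: for item in data:

After execution: running_total = 36
36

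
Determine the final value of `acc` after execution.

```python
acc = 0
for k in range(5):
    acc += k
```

Let's trace through this code step by step.

Initialize: acc = 0
Entering loop: for k in range(5):

After execution: acc = 10
10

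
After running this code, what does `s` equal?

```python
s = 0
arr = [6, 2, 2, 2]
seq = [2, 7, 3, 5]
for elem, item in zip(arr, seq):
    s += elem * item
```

Let's trace through this code step by step.

Initialize: s = 0
Initialize: arr = [6, 2, 2, 2]
Initialize: seq = [2, 7, 3, 5]
Entering loop: for elem, item in zip(arr, seq):

After execution: s = 42
42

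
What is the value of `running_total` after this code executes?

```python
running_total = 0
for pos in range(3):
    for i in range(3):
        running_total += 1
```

Let's trace through this code step by step.

Initialize: running_total = 0
Entering loop: for pos in range(3):

After execution: running_total = 9
9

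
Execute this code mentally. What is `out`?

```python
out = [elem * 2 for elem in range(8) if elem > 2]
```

Let's trace through this code step by step.

Initialize: out = [elem * 2 for elem in range(8) if elem > 2]

After execution: out = [6, 8, 10, 12, 14]
[6, 8, 10, 12, 14]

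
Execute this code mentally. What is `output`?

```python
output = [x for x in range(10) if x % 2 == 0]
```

Let's trace through this code step by step.

Initialize: output = [x for x in range(10) if x % 2 == 0]

After execution: output = [0, 2, 4, 6, 8]
[0, 2, 4, 6, 8]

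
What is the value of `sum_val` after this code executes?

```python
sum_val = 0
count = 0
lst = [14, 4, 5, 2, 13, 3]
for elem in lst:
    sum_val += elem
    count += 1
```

Let's trace through this code step by step.

Initialize: sum_val = 0
Initialize: count = 0
Initialize: lst = [14, 4, 5, 2, 13, 3]
Entering loop: for elem in lst:

After execution: sum_val = 41
41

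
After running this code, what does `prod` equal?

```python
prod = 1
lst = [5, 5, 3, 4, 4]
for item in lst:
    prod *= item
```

Let's trace through this code step by step.

Initialize: prod = 1
Initialize: lst = [5, 5, 3, 4, 4]
Entering loop: for item in lst:

After execution: prod = 1200
1200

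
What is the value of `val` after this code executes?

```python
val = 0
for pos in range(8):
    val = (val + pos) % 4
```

Let's trace through this code step by step.

Initialize: val = 0
Entering loop: for pos in range(8):

After execution: val = 0
0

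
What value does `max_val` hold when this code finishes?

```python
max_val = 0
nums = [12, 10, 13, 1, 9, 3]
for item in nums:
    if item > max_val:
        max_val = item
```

Let's trace through this code step by step.

Initialize: max_val = 0
Initialize: nums = [12, 10, 13, 1, 9, 3]
Entering loop: for item in nums:

After execution: max_val = 13
13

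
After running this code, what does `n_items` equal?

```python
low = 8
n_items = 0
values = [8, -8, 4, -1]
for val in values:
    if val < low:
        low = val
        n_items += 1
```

Let's trace through this code step by step.

Initialize: low = 8
Initialize: n_items = 0
Initialize: values = [8, -8, 4, -1]
Entering loop: for val in values:

After execution: n_items = 1
1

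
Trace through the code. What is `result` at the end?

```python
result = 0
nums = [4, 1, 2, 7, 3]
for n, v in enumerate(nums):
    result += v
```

Let's trace through this code step by step.

Initialize: result = 0
Initialize: nums = [4, 1, 2, 7, 3]
Entering loop: for n, v in enumerate(nums):

After execution: result = 17
17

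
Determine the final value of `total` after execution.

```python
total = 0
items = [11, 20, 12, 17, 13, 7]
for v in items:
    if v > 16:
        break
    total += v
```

Let's trace through this code step by step.

Initialize: total = 0
Initialize: items = [11, 20, 12, 17, 13, 7]
Entering loop: for v in items:

After execution: total = 11
11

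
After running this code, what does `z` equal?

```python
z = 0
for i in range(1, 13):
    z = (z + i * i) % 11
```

Let's trace through this code step by step.

Initialize: z = 0
Entering loop: for i in range(1, 13):

After execution: z = 1
1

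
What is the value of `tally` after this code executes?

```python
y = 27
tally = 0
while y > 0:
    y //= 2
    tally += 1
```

Let's trace through this code step by step.

Initialize: y = 27
Initialize: tally = 0
Entering loop: while y > 0:

After execution: tally = 5
5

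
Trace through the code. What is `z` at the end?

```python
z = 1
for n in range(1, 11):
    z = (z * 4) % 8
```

Let's trace through this code step by step.

Initialize: z = 1
Entering loop: for n in range(1, 11):

After execution: z = 0
0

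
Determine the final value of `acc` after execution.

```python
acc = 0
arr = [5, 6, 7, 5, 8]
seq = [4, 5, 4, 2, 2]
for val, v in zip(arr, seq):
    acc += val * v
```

Let's trace through this code step by step.

Initialize: acc = 0
Initialize: arr = [5, 6, 7, 5, 8]
Initialize: seq = [4, 5, 4, 2, 2]
Entering loop: for val, v in zip(arr, seq):

After execution: acc = 104
104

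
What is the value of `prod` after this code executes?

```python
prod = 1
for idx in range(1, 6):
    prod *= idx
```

Let's trace through this code step by step.

Initialize: prod = 1
Entering loop: for idx in range(1, 6):

After execution: prod = 120
120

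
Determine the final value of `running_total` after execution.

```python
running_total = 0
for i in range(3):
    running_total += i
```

Let's trace through this code step by step.

Initialize: running_total = 0
Entering loop: for i in range(3):

After execution: running_total = 3
3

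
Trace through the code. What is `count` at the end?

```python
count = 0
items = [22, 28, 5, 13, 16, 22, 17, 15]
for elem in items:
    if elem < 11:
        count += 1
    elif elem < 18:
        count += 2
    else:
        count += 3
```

Let's trace through this code step by step.

Initialize: count = 0
Initialize: items = [22, 28, 5, 13, 16, 22, 17, 15]
Entering loop: for elem in items:

After execution: count = 18
18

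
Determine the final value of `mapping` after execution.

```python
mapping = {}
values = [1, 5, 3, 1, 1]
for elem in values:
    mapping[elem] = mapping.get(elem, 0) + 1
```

Let's trace through this code step by step.

Initialize: mapping = {}
Initialize: values = [1, 5, 3, 1, 1]
Entering loop: for elem in values:

After execution: mapping = {1: 3, 5: 1, 3: 1}
{1: 3, 5: 1, 3: 1}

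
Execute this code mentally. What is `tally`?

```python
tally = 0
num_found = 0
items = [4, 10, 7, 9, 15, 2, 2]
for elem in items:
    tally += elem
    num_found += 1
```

Let's trace through this code step by step.

Initialize: tally = 0
Initialize: num_found = 0
Initialize: items = [4, 10, 7, 9, 15, 2, 2]
Entering loop: for elem in items:

After execution: tally = 49
49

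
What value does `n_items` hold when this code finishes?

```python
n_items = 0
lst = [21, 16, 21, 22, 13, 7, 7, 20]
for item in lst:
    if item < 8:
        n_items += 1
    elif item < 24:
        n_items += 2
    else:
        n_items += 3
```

Let's trace through this code step by step.

Initialize: n_items = 0
Initialize: lst = [21, 16, 21, 22, 13, 7, 7, 20]
Entering loop: for item in lst:

After execution: n_items = 14
14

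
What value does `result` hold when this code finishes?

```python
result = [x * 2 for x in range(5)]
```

Let's trace through this code step by step.

Initialize: result = [x * 2 for x in range(5)]

After execution: result = [0, 2, 4, 6, 8]
[0, 2, 4, 6, 8]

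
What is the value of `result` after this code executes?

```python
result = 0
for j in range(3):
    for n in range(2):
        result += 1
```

Let's trace through this code step by step.

Initialize: result = 0
Entering loop: for j in range(3):

After execution: result = 6
6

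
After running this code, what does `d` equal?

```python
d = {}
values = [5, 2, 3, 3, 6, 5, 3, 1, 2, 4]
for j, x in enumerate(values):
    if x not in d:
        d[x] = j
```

Let's trace through this code step by step.

Initialize: d = {}
Initialize: values = [5, 2, 3, 3, 6, 5, 3, 1, 2, 4]
Entering loop: for j, x in enumerate(values):

After execution: d = {5: 0, 2: 1, 3: 2, 6: 4, 1: 7, 4: 9}
{5: 0, 2: 1, 3: 2, 6: 4, 1: 7, 4: 9}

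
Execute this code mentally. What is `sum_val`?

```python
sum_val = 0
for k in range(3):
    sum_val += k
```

Let's trace through this code step by step.

Initialize: sum_val = 0
Entering loop: for k in range(3):

After execution: sum_val = 3
3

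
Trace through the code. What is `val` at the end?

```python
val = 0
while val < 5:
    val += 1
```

Let's trace through this code step by step.

Initialize: val = 0
Entering loop: while val < 5:

After execution: val = 5
5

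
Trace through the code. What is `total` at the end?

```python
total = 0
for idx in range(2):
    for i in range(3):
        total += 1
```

Let's trace through this code step by step.

Initialize: total = 0
Entering loop: for idx in range(2):

After execution: total = 6
6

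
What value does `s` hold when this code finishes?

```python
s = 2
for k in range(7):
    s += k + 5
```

Let's trace through this code step by step.

Initialize: s = 2
Entering loop: for k in range(7):

After execution: s = 58
58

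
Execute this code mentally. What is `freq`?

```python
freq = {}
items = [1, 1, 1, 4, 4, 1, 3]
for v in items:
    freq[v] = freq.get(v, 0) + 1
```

Let's trace through this code step by step.

Initialize: freq = {}
Initialize: items = [1, 1, 1, 4, 4, 1, 3]
Entering loop: for v in items:

After execution: freq = {1: 4, 4: 2, 3: 1}
{1: 4, 4: 2, 3: 1}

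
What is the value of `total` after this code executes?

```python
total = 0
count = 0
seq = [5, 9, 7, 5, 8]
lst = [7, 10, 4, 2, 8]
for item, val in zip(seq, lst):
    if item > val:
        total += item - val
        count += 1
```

Let's trace through this code step by step.

Initialize: total = 0
Initialize: count = 0
Initialize: seq = [5, 9, 7, 5, 8]
Initialize: lst = [7, 10, 4, 2, 8]
Entering loop: for item, val in zip(seq, lst):

After execution: total = 6
6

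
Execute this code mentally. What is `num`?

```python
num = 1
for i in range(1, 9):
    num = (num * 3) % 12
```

Let's trace through this code step by step.

Initialize: num = 1
Entering loop: for i in range(1, 9):

After execution: num = 9
9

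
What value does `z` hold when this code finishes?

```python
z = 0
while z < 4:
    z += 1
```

Let's trace through this code step by step.

Initialize: z = 0
Entering loop: while z < 4:

After execution: z = 4
4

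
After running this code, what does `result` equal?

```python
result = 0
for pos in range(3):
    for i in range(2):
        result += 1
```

Let's trace through this code step by step.

Initialize: result = 0
Entering loop: for pos in range(3):

After execution: result = 6
6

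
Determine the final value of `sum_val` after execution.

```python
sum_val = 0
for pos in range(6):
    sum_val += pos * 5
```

Let's trace through this code step by step.

Initialize: sum_val = 0
Entering loop: for pos in range(6):

After execution: sum_val = 75
75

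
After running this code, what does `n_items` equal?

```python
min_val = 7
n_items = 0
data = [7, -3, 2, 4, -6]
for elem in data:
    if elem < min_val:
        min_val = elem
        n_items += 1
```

Let's trace through this code step by step.

Initialize: min_val = 7
Initialize: n_items = 0
Initialize: data = [7, -3, 2, 4, -6]
Entering loop: for elem in data:

After execution: n_items = 2
2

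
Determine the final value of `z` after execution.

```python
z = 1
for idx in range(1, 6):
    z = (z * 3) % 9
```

Let's trace through this code step by step.

Initialize: z = 1
Entering loop: for idx in range(1, 6):

After execution: z = 0
0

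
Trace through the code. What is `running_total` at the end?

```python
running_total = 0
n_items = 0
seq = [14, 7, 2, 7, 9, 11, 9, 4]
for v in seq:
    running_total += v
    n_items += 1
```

Let's trace through this code step by step.

Initialize: running_total = 0
Initialize: n_items = 0
Initialize: seq = [14, 7, 2, 7, 9, 11, 9, 4]
Entering loop: for v in seq:

After execution: running_total = 63
63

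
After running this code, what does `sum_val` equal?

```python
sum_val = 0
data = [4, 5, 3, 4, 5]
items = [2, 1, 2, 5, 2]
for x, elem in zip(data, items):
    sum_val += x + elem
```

Let's trace through this code step by step.

Initialize: sum_val = 0
Initialize: data = [4, 5, 3, 4, 5]
Initialize: items = [2, 1, 2, 5, 2]
Entering loop: for x, elem in zip(data, items):

After execution: sum_val = 33
33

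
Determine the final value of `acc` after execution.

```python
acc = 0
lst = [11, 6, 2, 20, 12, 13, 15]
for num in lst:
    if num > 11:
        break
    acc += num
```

Let's trace through this code step by step.

Initialize: acc = 0
Initialize: lst = [11, 6, 2, 20, 12, 13, 15]
Entering loop: for num in lst:

After execution: acc = 19
19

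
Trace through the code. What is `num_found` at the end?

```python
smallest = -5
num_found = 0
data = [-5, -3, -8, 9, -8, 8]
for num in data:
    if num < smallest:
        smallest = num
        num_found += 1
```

Let's trace through this code step by step.

Initialize: smallest = -5
Initialize: num_found = 0
Initialize: data = [-5, -3, -8, 9, -8, 8]
Entering loop: for num in data:

After execution: num_found = 1
1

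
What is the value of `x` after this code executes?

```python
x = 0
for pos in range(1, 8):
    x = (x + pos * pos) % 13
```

Let's trace through this code step by step.

Initialize: x = 0
Entering loop: for pos in range(1, 8):

After execution: x = 10
10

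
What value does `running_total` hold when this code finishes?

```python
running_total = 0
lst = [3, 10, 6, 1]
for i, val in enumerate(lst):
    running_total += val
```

Let's trace through this code step by step.

Initialize: running_total = 0
Initialize: lst = [3, 10, 6, 1]
Entering loop: for i, val in enumerate(lst):

After execution: running_total = 20
20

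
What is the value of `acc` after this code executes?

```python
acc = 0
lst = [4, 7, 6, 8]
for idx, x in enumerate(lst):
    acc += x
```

Let's trace through this code step by step.

Initialize: acc = 0
Initialize: lst = [4, 7, 6, 8]
Entering loop: for idx, x in enumerate(lst):

After execution: acc = 25
25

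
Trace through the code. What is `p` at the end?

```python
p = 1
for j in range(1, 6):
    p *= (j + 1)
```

Let's trace through this code step by step.

Initialize: p = 1
Entering loop: for j in range(1, 6):

After execution: p = 720
720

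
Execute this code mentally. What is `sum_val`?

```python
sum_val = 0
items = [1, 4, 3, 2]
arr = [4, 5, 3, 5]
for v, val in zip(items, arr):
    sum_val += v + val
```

Let's trace through this code step by step.

Initialize: sum_val = 0
Initialize: items = [1, 4, 3, 2]
Initialize: arr = [4, 5, 3, 5]
Entering loop: for v, val in zip(items, arr):

After execution: sum_val = 27
27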